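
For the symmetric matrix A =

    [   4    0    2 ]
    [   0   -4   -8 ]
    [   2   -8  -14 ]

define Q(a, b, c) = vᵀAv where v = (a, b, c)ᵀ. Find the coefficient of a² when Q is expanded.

The coefficient of a² is the diagonal entry A[1,1] = 4.

4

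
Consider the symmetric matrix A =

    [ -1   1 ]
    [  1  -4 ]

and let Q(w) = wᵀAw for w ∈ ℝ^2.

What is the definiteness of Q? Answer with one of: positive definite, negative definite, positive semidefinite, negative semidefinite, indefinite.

Applying the same elementary operations to the rows and columns of A produces a congruent diagonal matrix with entries -1, -3.
That gives 2 negative pivots.
Hence Q is negative definite.

negative definite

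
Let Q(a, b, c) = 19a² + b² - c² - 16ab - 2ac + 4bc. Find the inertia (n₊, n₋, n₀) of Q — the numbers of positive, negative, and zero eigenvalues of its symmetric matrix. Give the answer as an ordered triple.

(1, 1, 1)

The associated matrix is A = [[19, -8, -1], [-8, 1, 2], [-1, 2, -1]].
Symmetric row and column elimination reduces A to a congruent diagonal form with pivots 19, -45/19, 0.
That gives 1 positive, 1 negative, 1 zero pivots.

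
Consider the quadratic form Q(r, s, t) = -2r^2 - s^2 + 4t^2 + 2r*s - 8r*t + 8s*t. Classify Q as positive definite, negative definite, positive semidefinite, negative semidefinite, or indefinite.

Write A = [[-2, 1, -4], [1, -1, 4], [-4, 4, 4]].
Applying the same elementary operations to the rows and columns of A produces a congruent diagonal matrix with entries -2, -1/2, 20.
Counting signs: 1 positive, 2 negative.
Hence Q is indefinite.

indefinite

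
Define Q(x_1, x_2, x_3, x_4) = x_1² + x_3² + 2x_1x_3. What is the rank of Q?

1

Write A = [[1, 0, 1, 0], [0, 0, 0, 0], [1, 0, 1, 0], [0, 0, 0, 0]].
Symmetric row and column elimination reduces A to a congruent diagonal form with pivots 1, 0, 0, 0.
That gives 1 positive, 3 zero pivots.
The rank is the number of nonzero pivots: 1.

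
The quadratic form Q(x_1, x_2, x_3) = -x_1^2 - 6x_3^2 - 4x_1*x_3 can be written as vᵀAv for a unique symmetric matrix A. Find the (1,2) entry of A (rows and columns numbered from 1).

The coefficient of x_1·x_2 in Q is 0. For a symmetric A this equals A[1,2] + A[2,1] = 2·A[1,2].
So A[1,2] = 0/2 = 0.

0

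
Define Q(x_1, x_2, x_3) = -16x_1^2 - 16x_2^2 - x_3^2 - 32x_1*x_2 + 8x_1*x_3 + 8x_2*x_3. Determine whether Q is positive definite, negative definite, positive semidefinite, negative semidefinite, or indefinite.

negative semidefinite

Write A = [[-16, -16, 4], [-16, -16, 4], [4, 4, -1]].
Applying the same elementary operations to the rows and columns of A produces a congruent diagonal matrix with entries -16, 0, 0.
Counting signs: 1 negative, 2 zero.
Hence Q is negative semidefinite.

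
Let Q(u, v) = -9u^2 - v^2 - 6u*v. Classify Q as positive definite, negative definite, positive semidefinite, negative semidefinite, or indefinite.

negative semidefinite

The symmetric matrix of Q is [[-9, -3], [-3, -1]].
For the 2×2 matrix [[-9, -3], [-3, -1]]: det = -9·-1 − (-3)² = 0, trace = -10.
det = 0 so one eigenvalue is zero; the form is semidefinite with the sign of the trace.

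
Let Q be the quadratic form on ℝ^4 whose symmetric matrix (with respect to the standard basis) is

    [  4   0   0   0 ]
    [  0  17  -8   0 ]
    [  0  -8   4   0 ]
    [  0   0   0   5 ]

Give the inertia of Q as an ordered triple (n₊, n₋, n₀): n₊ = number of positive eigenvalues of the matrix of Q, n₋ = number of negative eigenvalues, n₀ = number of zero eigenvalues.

Congruent diagonalization of A (simultaneous row and column reduction) yields pivots 4, 17, 4/17, 5.
Counting signs: 4 positive.

(4, 0, 0)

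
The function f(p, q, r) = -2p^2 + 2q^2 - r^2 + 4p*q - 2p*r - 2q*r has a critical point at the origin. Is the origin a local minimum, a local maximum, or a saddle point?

The Hessian at the origin is H = [[-4, 4, -2], [4, 4, -2], [-2, -2, -2]].
Applying the same elementary operations to the rows and columns of H produces a congruent diagonal matrix with entries -4, 8, -3.
That gives 1 positive, 2 negative pivots.
H is indefinite, so the origin is a saddle point.

saddle point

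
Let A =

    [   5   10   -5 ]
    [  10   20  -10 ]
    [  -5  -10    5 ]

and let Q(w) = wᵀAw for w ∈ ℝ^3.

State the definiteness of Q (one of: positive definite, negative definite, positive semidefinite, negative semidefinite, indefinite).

positive semidefinite

Row-reducing A symmetrically gives the diagonal entries 5, 0, 0.
So there are 1 positive, 2 zero pivots.
Hence Q is positive semidefinite.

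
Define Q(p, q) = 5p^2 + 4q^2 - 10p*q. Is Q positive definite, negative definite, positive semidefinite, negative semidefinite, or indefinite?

Write A = [[5, -5], [-5, 4]].
Row-reducing A symmetrically gives the diagonal entries 5, -1.
That gives 1 positive, 1 negative pivots.
Hence Q is indefinite.

indefinite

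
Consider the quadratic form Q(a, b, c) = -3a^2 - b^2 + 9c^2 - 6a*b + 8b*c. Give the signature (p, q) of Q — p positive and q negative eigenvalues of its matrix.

The associated matrix is A = [[-3, -3, 0], [-3, -1, 4], [0, 4, 9]].
Row-reducing A symmetrically gives the diagonal entries -3, 2, 1.
So there are 2 positive, 1 negative pivots.

(2, 1)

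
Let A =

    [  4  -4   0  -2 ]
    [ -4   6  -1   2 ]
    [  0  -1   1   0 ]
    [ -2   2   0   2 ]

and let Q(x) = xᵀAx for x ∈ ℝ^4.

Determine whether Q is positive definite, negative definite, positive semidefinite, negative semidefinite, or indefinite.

Leading principal minors: Δ_1 = 4, Δ_2 = 8, Δ_3 = 4, Δ_4 = 4.
All leading principal minors are positive, so by Sylvester's criterion Q is positive definite.

positive definite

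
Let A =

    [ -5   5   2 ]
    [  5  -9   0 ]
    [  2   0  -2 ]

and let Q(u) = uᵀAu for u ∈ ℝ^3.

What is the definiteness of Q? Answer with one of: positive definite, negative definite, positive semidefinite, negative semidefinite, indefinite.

Symmetric row and column elimination reduces A to a congruent diagonal form with pivots -5, -4, -1/5.
That gives 3 negative pivots.
Hence Q is negative definite.

negative definite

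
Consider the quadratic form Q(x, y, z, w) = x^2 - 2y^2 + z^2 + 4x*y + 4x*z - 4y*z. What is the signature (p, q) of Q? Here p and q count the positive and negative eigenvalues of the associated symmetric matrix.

The symmetric matrix is A = [[1, 2, 2, 0], [2, -2, -2, 0], [2, -2, 1, 0], [0, 0, 0, 0]].
Symmetric row and column elimination reduces A to a congruent diagonal form with pivots 1, -6, 3, 0.
So there are 2 positive, 1 negative, 1 zero pivots.

(2, 1)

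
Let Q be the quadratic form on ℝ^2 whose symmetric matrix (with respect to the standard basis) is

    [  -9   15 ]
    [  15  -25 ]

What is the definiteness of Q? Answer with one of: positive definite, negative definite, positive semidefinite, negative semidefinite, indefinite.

negative semidefinite

Row-reducing A symmetrically gives the diagonal entries -9, 0.
That gives 1 negative, 1 zero pivots.
Hence Q is negative semidefinite.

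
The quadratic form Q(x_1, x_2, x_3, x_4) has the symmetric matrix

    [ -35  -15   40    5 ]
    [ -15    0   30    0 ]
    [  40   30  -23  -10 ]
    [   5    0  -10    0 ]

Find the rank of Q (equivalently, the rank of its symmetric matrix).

Row-reducing A symmetrically gives the diagonal entries -35, 45/7, -3, 0.
So there are 1 positive, 2 negative, 1 zero pivots.
The rank is the number of nonzero pivots: 3.

3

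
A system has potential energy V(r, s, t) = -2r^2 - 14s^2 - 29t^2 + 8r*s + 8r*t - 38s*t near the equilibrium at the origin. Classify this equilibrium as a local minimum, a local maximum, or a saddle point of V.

local maximum

The Hessian at the origin is H = [[-4, 8, 8], [8, -28, -38], [8, -38, -58]].
Row-reducing H symmetrically gives the diagonal entries -4, -12, -5/3.
That gives 3 negative pivots.
H is negative definite, so the origin is a strict local maximum.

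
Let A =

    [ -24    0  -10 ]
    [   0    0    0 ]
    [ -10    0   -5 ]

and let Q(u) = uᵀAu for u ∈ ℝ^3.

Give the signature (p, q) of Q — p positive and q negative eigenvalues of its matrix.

(0, 2)

Row-reducing A symmetrically gives the diagonal entries -24, 0, -5/6.
That gives 2 negative, 1 zero pivots.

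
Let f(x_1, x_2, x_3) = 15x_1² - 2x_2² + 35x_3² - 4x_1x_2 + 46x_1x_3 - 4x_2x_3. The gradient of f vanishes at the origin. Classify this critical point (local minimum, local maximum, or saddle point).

The Hessian at the origin is H = [[30, -4, 46], [-4, -4, -4], [46, -4, 70]].
Congruent diagonalization of H (simultaneous row and column reduction) yields pivots 30, -68/15, 8/17.
That gives 2 positive, 1 negative pivots.
H is indefinite, so the origin is a saddle point.

saddle point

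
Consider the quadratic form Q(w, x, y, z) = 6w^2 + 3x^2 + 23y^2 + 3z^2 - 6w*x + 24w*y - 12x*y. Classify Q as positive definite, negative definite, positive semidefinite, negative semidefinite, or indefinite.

The associated matrix is A = [[6, -3, 12, 0], [-3, 3, -6, 0], [12, -6, 23, 0], [0, 0, 0, 3]].
Congruent diagonalization of A (simultaneous row and column reduction) yields pivots 6, 3/2, -1, 3.
That gives 3 positive, 1 negative pivots.
Hence Q is indefinite.

indefinite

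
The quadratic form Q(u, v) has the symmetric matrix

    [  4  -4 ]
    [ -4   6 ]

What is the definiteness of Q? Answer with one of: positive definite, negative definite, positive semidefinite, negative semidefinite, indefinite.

positive definite

For the 2×2 matrix [[4, -4], [-4, 6]]: det = 4·6 − (-4)² = 8, trace = 10.
det > 0 so both eigenvalues share the sign of the trace; trace = 10 > 0 ⇒ both positive.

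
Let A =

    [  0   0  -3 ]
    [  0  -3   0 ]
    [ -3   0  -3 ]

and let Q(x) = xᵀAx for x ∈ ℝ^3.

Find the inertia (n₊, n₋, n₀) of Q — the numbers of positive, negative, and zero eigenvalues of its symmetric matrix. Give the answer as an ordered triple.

(1, 2, 0)

By Sylvester's law of inertia any congruent diagonalization of A has 1 positive, 2 negative and 0 zero entries.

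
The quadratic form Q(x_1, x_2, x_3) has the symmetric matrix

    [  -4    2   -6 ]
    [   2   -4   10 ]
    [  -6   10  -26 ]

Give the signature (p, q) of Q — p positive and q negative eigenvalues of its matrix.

Applying the same elementary operations to the rows and columns of A produces a congruent diagonal matrix with entries -4, -3, -2/3.
That gives 3 negative pivots.

(0, 3)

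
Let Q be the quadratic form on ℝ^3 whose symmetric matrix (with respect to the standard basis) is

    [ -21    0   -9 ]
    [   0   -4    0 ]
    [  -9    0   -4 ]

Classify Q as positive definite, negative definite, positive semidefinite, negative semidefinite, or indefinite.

Leading principal minors: Δ_1 = -21, Δ_2 = 84, Δ_3 = -12.
The signs alternate starting with Δ_1 < 0, so by Sylvester's criterion Q is negative definite.

negative definite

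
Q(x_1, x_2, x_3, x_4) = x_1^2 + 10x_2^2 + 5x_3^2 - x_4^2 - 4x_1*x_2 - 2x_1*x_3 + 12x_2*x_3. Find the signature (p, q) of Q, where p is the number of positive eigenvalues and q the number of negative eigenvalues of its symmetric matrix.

(3, 1)

The associated matrix is A = [[1, -2, -1, 0], [-2, 10, 6, 0], [-1, 6, 5, 0], [0, 0, 0, -1]].
Symmetric row and column elimination reduces A to a congruent diagonal form with pivots 1, 6, 4/3, -1.
Counting signs: 3 positive, 1 negative.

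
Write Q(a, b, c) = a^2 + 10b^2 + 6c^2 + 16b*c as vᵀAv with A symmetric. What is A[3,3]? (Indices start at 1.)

6

The coefficient of c^2 in Q is 6, and that is exactly A[3,3].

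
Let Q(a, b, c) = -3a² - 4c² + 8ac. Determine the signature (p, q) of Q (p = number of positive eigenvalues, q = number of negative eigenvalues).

Write A = [[-3, 0, 4], [0, 0, 0], [4, 0, -4]].
Row-reducing A symmetrically gives the diagonal entries -3, 0, 4/3.
Counting signs: 1 positive, 1 negative, 1 zero.

(1, 1)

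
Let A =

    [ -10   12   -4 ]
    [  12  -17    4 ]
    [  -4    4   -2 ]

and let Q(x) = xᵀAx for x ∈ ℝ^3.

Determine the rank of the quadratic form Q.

An LDLᵀ factorisation of A has diagonal entries -10, -13/5, -2/13.
So there are 3 negative pivots.
The rank is the number of nonzero pivots: 3.

3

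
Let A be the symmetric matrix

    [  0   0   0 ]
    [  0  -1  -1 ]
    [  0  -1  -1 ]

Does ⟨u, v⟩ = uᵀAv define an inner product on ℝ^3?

Congruent diagonalization of A (simultaneous row and column reduction) yields pivots 0, -1, 0.
That gives 1 negative, 2 zero pivots.
Hence Q is negative semidefinite.
⟨·,·⟩ is an inner product exactly when A is positive definite.

no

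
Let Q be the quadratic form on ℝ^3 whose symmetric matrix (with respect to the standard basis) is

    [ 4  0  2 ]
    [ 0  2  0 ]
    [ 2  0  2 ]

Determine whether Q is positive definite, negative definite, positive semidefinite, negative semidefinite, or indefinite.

positive definite

Row-reducing A symmetrically gives the diagonal entries 4, 2, 1.
That gives 3 positive pivots.
Hence Q is positive definite.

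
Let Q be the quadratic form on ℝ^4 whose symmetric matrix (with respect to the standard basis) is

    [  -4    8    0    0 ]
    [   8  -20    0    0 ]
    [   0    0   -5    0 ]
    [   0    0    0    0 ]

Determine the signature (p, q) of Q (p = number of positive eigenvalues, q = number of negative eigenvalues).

Row-reducing A symmetrically gives the diagonal entries -4, -4, -5, 0.
That gives 3 negative, 1 zero pivots.

(0, 3)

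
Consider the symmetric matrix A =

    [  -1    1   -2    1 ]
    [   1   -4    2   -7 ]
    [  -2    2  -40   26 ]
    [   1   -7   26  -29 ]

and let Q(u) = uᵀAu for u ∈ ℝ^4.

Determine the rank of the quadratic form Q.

Congruent diagonalization of A (simultaneous row and column reduction) yields pivots -1, -3, -36, 0.
That gives 3 negative, 1 zero pivots.
The rank is the number of nonzero pivots: 3.

3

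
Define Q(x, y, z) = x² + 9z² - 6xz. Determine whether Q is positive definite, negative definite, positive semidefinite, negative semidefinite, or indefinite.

Write A = [[1, 0, -3], [0, 0, 0], [-3, 0, 9]].
Symmetric row and column elimination reduces A to a congruent diagonal form with pivots 1, 0, 0.
So there are 1 positive, 2 zero pivots.
Hence Q is positive semidefinite.

positive semidefinite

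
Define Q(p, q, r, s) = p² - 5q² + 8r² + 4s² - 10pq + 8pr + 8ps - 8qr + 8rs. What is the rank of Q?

4

The associated matrix is A = [[1, -5, 4, 4], [-5, -5, -4, 0], [4, -4, 8, 4], [4, 0, 4, 4]].
Congruent diagonalization of A (simultaneous row and column reduction) yields pivots 1, -30, 8/15, -2.
Counting signs: 2 positive, 2 negative.
The rank is the number of nonzero pivots: 4.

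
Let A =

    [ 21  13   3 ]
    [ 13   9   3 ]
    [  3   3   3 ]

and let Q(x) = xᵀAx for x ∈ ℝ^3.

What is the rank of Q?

3

Symmetric row and column elimination reduces A to a congruent diagonal form with pivots 21, 20/21, 6/5.
That gives 3 positive pivots.
The rank is the number of nonzero pivots: 3.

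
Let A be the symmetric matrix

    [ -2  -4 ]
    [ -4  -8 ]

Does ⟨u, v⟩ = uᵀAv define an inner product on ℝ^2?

no

Applying the same elementary operations to the rows and columns of A produces a congruent diagonal matrix with entries -2, 0.
So there are 1 negative, 1 zero pivots.
Hence Q is negative semidefinite.
⟨·,·⟩ is an inner product exactly when A is positive definite.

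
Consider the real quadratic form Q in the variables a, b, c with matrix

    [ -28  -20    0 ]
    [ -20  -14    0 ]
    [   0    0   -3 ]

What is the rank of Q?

An LDLᵀ factorisation of A has diagonal entries -28, 2/7, -3.
That gives 1 positive, 2 negative pivots.
The rank is the number of nonzero pivots: 3.

3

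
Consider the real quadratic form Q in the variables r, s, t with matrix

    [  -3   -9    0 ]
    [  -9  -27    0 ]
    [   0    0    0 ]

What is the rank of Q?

1

Row-reducing A symmetrically gives the diagonal entries -3, 0, 0.
Counting signs: 1 negative, 2 zero.
The rank is the number of nonzero pivots: 1.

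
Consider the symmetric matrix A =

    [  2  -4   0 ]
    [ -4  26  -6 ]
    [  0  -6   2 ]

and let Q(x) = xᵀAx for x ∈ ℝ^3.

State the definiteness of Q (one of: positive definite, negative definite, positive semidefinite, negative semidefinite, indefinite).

positive semidefinite

Applying the same elementary operations to the rows and columns of A produces a congruent diagonal matrix with entries 2, 18, 0.
So there are 2 positive, 1 zero pivots.
Hence Q is positive semidefinite.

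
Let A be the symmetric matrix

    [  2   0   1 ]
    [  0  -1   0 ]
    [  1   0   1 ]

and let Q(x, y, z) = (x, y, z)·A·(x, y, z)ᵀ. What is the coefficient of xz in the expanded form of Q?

2

The coefficient of xz is A[1,3] + A[3,1] = 2·1 = 2.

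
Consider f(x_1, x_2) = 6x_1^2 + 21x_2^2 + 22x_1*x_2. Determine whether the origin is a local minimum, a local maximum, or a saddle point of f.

The Hessian at the origin is H = [[12, 22], [22, 42]].
det H = 12·42 − (22)² = 20 > 0 and H[1,1] = 12 > 0, so H is positive definite.
Therefore the origin is a local minimum.

local minimum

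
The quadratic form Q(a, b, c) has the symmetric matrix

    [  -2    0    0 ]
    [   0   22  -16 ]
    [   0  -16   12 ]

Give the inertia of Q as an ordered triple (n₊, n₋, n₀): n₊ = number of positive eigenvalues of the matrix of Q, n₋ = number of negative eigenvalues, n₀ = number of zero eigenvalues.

(2, 1, 0)

Applying the same elementary operations to the rows and columns of A produces a congruent diagonal matrix with entries -2, 22, 4/11.
That gives 2 positive, 1 negative pivots.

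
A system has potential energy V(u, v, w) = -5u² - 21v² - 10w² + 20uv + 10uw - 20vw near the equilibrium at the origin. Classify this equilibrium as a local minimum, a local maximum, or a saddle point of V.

The Hessian at the origin is H = [[-10, 20, 10], [20, -42, -20], [10, -20, -20]].
An LDLᵀ factorisation of H has diagonal entries -10, -2, -10.
Counting signs: 3 negative.
H is negative definite, so the origin is a strict local maximum.

local maximum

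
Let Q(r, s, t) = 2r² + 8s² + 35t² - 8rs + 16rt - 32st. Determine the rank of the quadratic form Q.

2

The associated matrix is A = [[2, -4, 8], [-4, 8, -16], [8, -16, 35]].
Symmetric row and column elimination reduces A to a congruent diagonal form with pivots 2, 0, 3.
So there are 2 positive, 1 zero pivots.
The rank is the number of nonzero pivots: 2.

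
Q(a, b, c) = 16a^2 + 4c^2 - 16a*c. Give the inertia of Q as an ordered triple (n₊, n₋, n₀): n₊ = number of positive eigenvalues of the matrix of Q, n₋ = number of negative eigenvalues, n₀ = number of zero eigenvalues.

(1, 0, 2)

The symmetric matrix is A = [[16, 0, -8], [0, 0, 0], [-8, 0, 4]].
Congruent diagonalization of A (simultaneous row and column reduction) yields pivots 16, 0, 0.
Counting signs: 1 positive, 2 zero.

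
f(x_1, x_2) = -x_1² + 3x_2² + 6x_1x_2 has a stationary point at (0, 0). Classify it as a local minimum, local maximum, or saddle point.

The Hessian at the origin is H = [[-2, 6], [6, 6]].
det H = -2·6 − (6)² = -48 < 0, so H is indefinite.
Therefore the origin is a saddle point.

saddle point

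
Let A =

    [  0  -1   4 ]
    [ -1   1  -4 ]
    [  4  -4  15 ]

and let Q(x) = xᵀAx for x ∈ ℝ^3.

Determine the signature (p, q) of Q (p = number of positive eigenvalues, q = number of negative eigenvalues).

(1, 2)

By Sylvester's law of inertia any congruent diagonalization of A has 1 positive, 2 negative and 0 zero entries.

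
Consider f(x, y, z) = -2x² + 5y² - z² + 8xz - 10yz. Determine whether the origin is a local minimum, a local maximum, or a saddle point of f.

The Hessian at the origin is H = [[-4, 0, 8], [0, 10, -10], [8, -10, -2]].
Congruent diagonalization of H (simultaneous row and column reduction) yields pivots -4, 10, 4.
That gives 2 positive, 1 negative pivots.
H is indefinite, so the origin is a saddle point.

saddle point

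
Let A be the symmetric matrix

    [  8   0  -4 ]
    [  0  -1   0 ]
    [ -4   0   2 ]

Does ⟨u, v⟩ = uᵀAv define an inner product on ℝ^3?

no

Congruent diagonalization of A (simultaneous row and column reduction) yields pivots 8, -1, 0.
That gives 1 positive, 1 negative, 1 zero pivots.
Hence Q is indefinite.
⟨·,·⟩ is an inner product exactly when A is positive definite.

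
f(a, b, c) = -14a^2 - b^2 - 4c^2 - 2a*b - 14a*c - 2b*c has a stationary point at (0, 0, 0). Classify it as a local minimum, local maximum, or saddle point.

The Hessian at the origin is H = [[-28, -2, -14], [-2, -2, -2], [-14, -2, -8]].
Congruent diagonalization of H (simultaneous row and column reduction) yields pivots -28, -13/7, -6/13.
Counting signs: 3 negative.
H is negative definite, so the origin is a strict local maximum.

local maximum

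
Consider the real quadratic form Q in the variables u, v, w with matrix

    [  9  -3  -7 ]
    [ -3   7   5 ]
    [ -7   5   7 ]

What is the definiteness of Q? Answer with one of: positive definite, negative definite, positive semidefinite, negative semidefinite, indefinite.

Symmetric row and column elimination reduces A to a congruent diagonal form with pivots 9, 6, 10/27.
So there are 3 positive pivots.
Hence Q is positive definite.

positive definite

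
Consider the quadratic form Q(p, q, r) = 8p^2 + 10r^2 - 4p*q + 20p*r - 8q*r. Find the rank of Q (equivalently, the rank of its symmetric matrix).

Write A = [[8, -2, 10], [-2, 0, -4], [10, -4, 10]].
Symmetric row and column elimination reduces A to a congruent diagonal form with pivots 8, -1/2, 2.
So there are 2 positive, 1 negative pivots.
The rank is the number of nonzero pivots: 3.

3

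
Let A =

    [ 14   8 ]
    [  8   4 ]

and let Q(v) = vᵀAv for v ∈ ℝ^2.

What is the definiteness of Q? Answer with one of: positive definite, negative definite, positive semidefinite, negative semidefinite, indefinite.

indefinite

Symmetric row and column elimination reduces A to a congruent diagonal form with pivots 14, -4/7.
So there are 1 positive, 1 negative pivots.
Hence Q is indefinite.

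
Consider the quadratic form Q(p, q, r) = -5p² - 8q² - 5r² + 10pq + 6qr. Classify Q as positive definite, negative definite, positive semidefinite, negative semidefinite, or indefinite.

Write A = [[-5, 5, 0], [5, -8, 3], [0, 3, -5]].
Congruent diagonalization of A (simultaneous row and column reduction) yields pivots -5, -3, -2.
That gives 3 negative pivots.
Hence Q is negative definite.

negative definite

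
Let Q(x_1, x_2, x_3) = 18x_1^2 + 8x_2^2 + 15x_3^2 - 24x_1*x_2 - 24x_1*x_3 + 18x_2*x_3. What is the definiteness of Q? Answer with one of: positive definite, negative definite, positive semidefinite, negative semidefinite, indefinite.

The symmetric matrix is A = [[18, -12, -12], [-12, 8, 9], [-12, 9, 15]].
A is congruent to a diagonal matrix with 2 positive, 1 negative and 0 zero entries, so Q is indefinite.

indefinite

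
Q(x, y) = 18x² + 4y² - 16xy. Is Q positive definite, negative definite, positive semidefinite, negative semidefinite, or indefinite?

positive definite

The symmetric matrix of Q is [[18, -8], [-8, 4]].
For the 2×2 matrix [[18, -8], [-8, 4]]: det = 18·4 − (-8)² = 8, trace = 22.
det > 0 so both eigenvalues share the sign of the trace; trace = 22 > 0 ⇒ both positive.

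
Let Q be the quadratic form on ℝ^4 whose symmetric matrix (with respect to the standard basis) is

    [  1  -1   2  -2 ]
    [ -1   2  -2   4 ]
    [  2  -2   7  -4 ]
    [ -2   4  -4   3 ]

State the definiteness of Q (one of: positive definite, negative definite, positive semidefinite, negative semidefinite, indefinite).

An LDLᵀ factorisation of A has diagonal entries 1, 1, 3, -5.
Counting signs: 3 positive, 1 negative.
Hence Q is indefinite.

indefinite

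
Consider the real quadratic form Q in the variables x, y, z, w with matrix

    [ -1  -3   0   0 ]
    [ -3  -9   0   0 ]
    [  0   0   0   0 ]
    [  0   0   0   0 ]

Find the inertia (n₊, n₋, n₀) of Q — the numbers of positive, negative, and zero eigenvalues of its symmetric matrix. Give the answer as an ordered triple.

Row-reducing A symmetrically gives the diagonal entries -1, 0, 0, 0.
Counting signs: 1 negative, 3 zero.

(0, 1, 3)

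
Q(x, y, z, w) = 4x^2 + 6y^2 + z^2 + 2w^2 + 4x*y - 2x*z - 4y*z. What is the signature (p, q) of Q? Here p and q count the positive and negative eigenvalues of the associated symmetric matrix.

(4, 0)

The symmetric matrix is A = [[4, 2, -1, 0], [2, 6, -2, 0], [-1, -2, 1, 0], [0, 0, 0, 2]].
Symmetric row and column elimination reduces A to a congruent diagonal form with pivots 4, 5, 3/10, 2.
So there are 4 positive pivots.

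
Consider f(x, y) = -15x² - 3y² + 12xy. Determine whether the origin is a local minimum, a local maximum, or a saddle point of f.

local maximum

The Hessian at the origin is H = [[-30, 12], [12, -6]].
det H = -30·-6 − (12)² = 36 > 0 and H[1,1] = -30 < 0, so H is negative definite.
Therefore the origin is a local maximum.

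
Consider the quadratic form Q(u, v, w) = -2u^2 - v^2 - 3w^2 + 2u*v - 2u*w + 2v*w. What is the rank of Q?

3

Write A = [[-2, 1, -1], [1, -1, 1], [-1, 1, -3]].
Applying the same elementary operations to the rows and columns of A produces a congruent diagonal matrix with entries -2, -1/2, -2.
Counting signs: 3 negative.
The rank is the number of nonzero pivots: 3.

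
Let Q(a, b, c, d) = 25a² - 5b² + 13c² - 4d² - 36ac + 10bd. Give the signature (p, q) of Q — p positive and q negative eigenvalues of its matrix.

(3, 1)

Write A = [[25, 0, -18, 0], [0, -5, 0, 5], [-18, 0, 13, 0], [0, 5, 0, -4]].
Symmetric row and column elimination reduces A to a congruent diagonal form with pivots 25, -5, 1/25, 1.
So there are 3 positive, 1 negative pivots.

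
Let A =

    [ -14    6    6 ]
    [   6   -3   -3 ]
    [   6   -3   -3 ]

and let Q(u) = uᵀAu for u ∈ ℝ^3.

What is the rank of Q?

2

Applying the same elementary operations to the rows and columns of A produces a congruent diagonal matrix with entries -14, -3/7, 0.
Counting signs: 2 negative, 1 zero.
The rank is the number of nonzero pivots: 2.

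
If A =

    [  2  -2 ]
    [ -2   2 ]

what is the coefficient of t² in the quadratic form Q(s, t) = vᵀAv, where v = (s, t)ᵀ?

2

The coefficient of t² is the diagonal entry A[2,2] = 2.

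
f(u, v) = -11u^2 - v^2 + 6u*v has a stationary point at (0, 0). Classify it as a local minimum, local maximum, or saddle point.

The Hessian at the origin is H = [[-22, 6], [6, -2]].
det H = -22·-2 − (6)² = 8 > 0 and H[1,1] = -22 < 0, so H is negative definite.
Therefore the origin is a local maximum.

local maximum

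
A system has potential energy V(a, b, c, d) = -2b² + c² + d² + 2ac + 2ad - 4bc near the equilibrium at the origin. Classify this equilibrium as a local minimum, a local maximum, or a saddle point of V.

saddle point

The Hessian at the origin is H = [[0, 0, 2, 2], [0, -4, -4, 0], [2, -4, 2, 0], [2, 0, 0, 2]].
H is indefinite, so the origin is a saddle point.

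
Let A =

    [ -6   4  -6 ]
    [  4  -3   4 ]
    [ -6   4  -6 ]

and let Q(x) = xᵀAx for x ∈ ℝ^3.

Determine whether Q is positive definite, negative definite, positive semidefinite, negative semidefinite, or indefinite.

Congruent diagonalization of A (simultaneous row and column reduction) yields pivots -6, -1/3, 0.
That gives 2 negative, 1 zero pivots.
Hence Q is negative semidefinite.

negative semidefinite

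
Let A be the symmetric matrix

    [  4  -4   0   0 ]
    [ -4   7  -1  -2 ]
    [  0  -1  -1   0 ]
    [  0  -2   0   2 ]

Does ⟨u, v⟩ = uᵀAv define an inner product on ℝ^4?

no

Applying the same elementary operations to the rows and columns of A produces a congruent diagonal matrix with entries 4, 3, -4/3, 1.
Counting signs: 3 positive, 1 negative.
Hence Q is indefinite.
⟨·,·⟩ is an inner product exactly when A is positive definite.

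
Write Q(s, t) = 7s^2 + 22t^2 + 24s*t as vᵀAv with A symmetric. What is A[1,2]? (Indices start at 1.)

The coefficient of s·t in Q is 24. For a symmetric A this equals A[1,2] + A[2,1] = 2·A[1,2].
So A[1,2] = 24/2 = 12.

12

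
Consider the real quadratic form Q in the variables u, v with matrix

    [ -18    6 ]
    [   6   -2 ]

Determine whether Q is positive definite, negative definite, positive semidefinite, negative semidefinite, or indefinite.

negative semidefinite

For the 2×2 matrix [[-18, 6], [6, -2]]: det = -18·-2 − (6)² = 0, trace = -20.
det = 0 so one eigenvalue is zero; the form is semidefinite with the sign of the trace.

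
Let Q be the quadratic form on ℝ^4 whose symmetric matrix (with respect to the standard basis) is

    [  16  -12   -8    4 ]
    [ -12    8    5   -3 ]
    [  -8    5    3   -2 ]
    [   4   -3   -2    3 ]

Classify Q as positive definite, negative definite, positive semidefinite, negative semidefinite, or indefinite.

Symmetric row and column elimination reduces A to a congruent diagonal form with pivots 16, -1, 0, 2.
So there are 2 positive, 1 negative, 1 zero pivots.
Hence Q is indefinite.

indefinite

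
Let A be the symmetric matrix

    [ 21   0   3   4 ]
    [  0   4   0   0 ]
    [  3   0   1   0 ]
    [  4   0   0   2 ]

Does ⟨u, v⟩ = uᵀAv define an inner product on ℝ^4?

Row-reducing A symmetrically gives the diagonal entries 21, 4, 4/7, 2/3.
That gives 4 positive pivots.
Hence Q is positive definite.
⟨·,·⟩ is an inner product exactly when A is positive definite.

yes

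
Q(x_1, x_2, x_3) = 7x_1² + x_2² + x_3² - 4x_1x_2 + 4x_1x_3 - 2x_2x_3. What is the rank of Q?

Write A = [[7, -2, 2], [-2, 1, -1], [2, -1, 1]].
Row-reducing A symmetrically gives the diagonal entries 7, 3/7, 0.
That gives 2 positive, 1 zero pivots.
The rank is the number of nonzero pivots: 2.

2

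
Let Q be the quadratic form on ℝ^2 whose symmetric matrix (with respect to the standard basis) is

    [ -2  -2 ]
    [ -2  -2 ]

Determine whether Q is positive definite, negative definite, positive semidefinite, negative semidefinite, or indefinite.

For the 2×2 matrix [[-2, -2], [-2, -2]]: det = -2·-2 − (-2)² = 0, trace = -4.
det = 0 so one eigenvalue is zero; the form is semidefinite with the sign of the trace.

negative semidefinite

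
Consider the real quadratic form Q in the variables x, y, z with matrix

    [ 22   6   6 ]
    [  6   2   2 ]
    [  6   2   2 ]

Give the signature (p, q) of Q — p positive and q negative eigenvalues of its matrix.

Symmetric row and column elimination reduces A to a congruent diagonal form with pivots 22, 4/11, 0.
Counting signs: 2 positive, 1 zero.

(2, 0)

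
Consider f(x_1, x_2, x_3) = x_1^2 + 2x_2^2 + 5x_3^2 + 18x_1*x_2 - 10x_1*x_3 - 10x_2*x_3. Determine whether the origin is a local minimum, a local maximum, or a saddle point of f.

The Hessian at the origin is H = [[2, 18, -10], [18, 4, -10], [-10, -10, 10]].
Symmetric row and column elimination reduces H to a congruent diagonal form with pivots 2, -158, 40/79.
So there are 2 positive, 1 negative pivots.
H is indefinite, so the origin is a saddle point.

saddle point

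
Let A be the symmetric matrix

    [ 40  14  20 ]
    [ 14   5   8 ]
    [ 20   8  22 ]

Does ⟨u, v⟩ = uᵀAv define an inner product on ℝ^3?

yes

Leading principal minors: Δ_1 = 40, Δ_2 = 4, Δ_3 = 8.
All leading principal minors are positive, so by Sylvester's criterion Q is positive definite.
⟨·,·⟩ is an inner product exactly when A is positive definite.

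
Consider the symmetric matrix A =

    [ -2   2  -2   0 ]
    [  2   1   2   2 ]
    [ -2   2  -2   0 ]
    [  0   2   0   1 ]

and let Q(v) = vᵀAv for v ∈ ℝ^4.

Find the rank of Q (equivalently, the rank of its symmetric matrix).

Symmetric row and column elimination reduces A to a congruent diagonal form with pivots -2, 3, 0, -1/3.
So there are 1 positive, 2 negative, 1 zero pivots.
The rank is the number of nonzero pivots: 3.

3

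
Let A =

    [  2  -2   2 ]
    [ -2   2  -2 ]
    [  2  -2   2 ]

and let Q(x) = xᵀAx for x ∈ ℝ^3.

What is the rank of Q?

Applying the same elementary operations to the rows and columns of A produces a congruent diagonal matrix with entries 2, 0, 0.
So there are 1 positive, 2 zero pivots.
The rank is the number of nonzero pivots: 1.

1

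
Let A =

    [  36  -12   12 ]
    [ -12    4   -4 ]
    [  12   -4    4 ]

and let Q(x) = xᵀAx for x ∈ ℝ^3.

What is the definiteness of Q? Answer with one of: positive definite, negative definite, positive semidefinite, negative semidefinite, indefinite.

positive semidefinite

Row-reducing A symmetrically gives the diagonal entries 36, 0, 0.
Counting signs: 1 positive, 2 zero.
Hence Q is positive semidefinite.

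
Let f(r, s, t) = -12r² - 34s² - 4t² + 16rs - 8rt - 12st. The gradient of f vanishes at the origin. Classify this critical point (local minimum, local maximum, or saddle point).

The Hessian at the origin is H = [[-24, 16, -8], [16, -68, -12], [-8, -12, -8]].
An LDLᵀ factorisation of H has diagonal entries -24, -172/3, -4/43.
Counting signs: 3 negative.
H is negative definite, so the origin is a strict local maximum.

local maximum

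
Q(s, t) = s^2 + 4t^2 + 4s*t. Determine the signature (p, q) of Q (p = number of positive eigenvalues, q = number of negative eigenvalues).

(1, 0)

The symmetric matrix is A = [[1, 2], [2, 4]].
Row-reducing A symmetrically gives the diagonal entries 1, 0.
So there are 1 positive, 1 zero pivots.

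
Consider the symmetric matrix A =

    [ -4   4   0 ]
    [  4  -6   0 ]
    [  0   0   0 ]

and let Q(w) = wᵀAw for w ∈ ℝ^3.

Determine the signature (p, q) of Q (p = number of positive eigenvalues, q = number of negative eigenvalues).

Row-reducing A symmetrically gives the diagonal entries -4, -2, 0.
That gives 2 negative, 1 zero pivots.

(0, 2)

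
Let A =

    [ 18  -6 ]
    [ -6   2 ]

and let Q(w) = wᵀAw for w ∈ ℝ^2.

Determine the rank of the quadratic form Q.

1

Congruent diagonalization of A (simultaneous row and column reduction) yields pivots 18, 0.
So there are 1 positive, 1 zero pivots.
The rank is the number of nonzero pivots: 1.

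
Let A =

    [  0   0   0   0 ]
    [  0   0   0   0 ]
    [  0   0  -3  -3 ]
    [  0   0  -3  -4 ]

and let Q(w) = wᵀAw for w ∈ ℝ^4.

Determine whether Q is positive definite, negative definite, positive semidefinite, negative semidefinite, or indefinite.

Symmetric row and column elimination reduces A to a congruent diagonal form with pivots 0, 0, -3, -1.
Counting signs: 2 negative, 2 zero.
Hence Q is negative semidefinite.

negative semidefinite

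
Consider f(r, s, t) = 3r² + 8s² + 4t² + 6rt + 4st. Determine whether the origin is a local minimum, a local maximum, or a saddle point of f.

local minimum

The Hessian at the origin is H = [[6, 0, 6], [0, 16, 4], [6, 4, 8]].
Row-reducing H symmetrically gives the diagonal entries 6, 16, 1.
That gives 3 positive pivots.
H is positive definite, so the origin is a strict local minimum.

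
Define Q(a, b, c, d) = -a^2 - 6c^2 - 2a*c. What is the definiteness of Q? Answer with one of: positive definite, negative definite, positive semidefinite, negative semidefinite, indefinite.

Write A = [[-1, 0, -1, 0], [0, 0, 0, 0], [-1, 0, -6, 0], [0, 0, 0, 0]].
Symmetric row and column elimination reduces A to a congruent diagonal form with pivots -1, 0, -5, 0.
That gives 2 negative, 2 zero pivots.
Hence Q is negative semidefinite.

negative semidefinite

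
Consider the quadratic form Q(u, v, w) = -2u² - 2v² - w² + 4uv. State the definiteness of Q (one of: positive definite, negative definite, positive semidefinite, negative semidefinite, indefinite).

negative semidefinite

The associated matrix is A = [[-2, 2, 0], [2, -2, 0], [0, 0, -1]].
Congruent diagonalization of A (simultaneous row and column reduction) yields pivots -2, 0, -1.
Counting signs: 2 negative, 1 zero.
Hence Q is negative semidefinite.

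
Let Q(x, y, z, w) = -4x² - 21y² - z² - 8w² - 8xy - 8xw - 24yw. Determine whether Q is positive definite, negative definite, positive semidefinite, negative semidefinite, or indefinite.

negative definite

The symmetric matrix of Q is A = [[-4, -4, 0, -4], [-4, -21, 0, -12], [0, 0, -1, 0], [-4, -12, 0, -8]].
Leading principal minors: Δ_1 = -4, Δ_2 = 68, Δ_3 = -68, Δ_4 = 16.
The signs alternate starting with Δ_1 < 0, so by Sylvester's criterion Q is negative definite.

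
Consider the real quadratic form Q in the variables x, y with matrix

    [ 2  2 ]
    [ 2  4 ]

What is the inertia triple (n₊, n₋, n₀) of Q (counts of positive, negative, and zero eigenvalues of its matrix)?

(2, 0, 0)

Row-reducing A symmetrically gives the diagonal entries 2, 2.
So there are 2 positive pivots.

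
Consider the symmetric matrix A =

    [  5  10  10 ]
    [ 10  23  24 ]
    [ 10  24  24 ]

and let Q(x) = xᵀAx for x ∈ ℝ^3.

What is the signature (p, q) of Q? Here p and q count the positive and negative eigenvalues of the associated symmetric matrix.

(2, 1)

Congruent diagonalization of A (simultaneous row and column reduction) yields pivots 5, 3, -4/3.
That gives 2 positive, 1 negative pivots.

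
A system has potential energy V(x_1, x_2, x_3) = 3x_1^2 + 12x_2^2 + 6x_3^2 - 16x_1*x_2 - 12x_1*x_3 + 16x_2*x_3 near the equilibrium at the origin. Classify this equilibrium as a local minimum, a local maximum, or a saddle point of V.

The Hessian at the origin is H = [[6, -16, -12], [-16, 24, 16], [-12, 16, 12]].
Symmetric row and column elimination reduces H to a congruent diagonal form with pivots 6, -56/3, 12/7.
Counting signs: 2 positive, 1 negative.
H is indefinite, so the origin is a saddle point.

saddle point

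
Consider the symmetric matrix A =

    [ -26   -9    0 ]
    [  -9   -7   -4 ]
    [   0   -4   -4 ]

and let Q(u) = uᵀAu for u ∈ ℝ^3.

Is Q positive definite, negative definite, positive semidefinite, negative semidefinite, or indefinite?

indefinite

Applying the same elementary operations to the rows and columns of A produces a congruent diagonal matrix with entries -26, -101/26, 12/101.
That gives 1 positive, 2 negative pivots.
Hence Q is indefinite.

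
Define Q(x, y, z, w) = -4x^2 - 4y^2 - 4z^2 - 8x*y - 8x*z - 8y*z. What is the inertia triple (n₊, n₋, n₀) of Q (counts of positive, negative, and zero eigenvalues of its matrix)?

Write A = [[-4, -4, -4, 0], [-4, -4, -4, 0], [-4, -4, -4, 0], [0, 0, 0, 0]].
Symmetric row and column elimination reduces A to a congruent diagonal form with pivots -4, 0, 0, 0.
That gives 1 negative, 3 zero pivots.

(0, 1, 3)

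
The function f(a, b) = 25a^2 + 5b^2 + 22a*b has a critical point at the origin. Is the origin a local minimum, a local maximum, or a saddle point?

The Hessian at the origin is H = [[50, 22], [22, 10]].
det H = 50·10 − (22)² = 16 > 0 and H[1,1] = 50 > 0, so H is positive definite.
Therefore the origin is a local minimum.

local minimum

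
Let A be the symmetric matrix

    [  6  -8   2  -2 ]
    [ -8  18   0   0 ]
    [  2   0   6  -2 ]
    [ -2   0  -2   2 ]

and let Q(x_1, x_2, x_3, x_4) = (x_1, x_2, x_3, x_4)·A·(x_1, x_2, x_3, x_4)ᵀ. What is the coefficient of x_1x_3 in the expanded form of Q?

4

The coefficient of x_1x_3 is A[1,3] + A[3,1] = 2·2 = 4.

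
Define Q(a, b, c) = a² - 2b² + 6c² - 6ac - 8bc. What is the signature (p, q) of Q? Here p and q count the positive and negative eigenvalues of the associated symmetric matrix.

The symmetric matrix is A = [[1, 0, -3], [0, -2, -4], [-3, -4, 6]].
Symmetric row and column elimination reduces A to a congruent diagonal form with pivots 1, -2, 5.
That gives 2 positive, 1 negative pivots.

(2, 1)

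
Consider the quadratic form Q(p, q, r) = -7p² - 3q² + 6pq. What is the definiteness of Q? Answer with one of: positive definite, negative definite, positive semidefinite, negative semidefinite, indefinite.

Write A = [[-7, 3, 0], [3, -3, 0], [0, 0, 0]].
Symmetric row and column elimination reduces A to a congruent diagonal form with pivots -7, -12/7, 0.
So there are 2 negative, 1 zero pivots.
Hence Q is negative semidefinite.

negative semidefinite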